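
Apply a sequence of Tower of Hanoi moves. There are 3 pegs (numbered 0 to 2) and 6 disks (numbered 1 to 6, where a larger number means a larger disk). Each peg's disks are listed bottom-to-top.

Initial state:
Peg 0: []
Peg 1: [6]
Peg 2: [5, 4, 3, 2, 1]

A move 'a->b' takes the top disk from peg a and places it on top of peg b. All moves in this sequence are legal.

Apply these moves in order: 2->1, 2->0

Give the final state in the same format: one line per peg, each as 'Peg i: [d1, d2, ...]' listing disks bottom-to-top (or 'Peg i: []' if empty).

After move 1 (2->1):
Peg 0: []
Peg 1: [6, 1]
Peg 2: [5, 4, 3, 2]

After move 2 (2->0):
Peg 0: [2]
Peg 1: [6, 1]
Peg 2: [5, 4, 3]

Answer: Peg 0: [2]
Peg 1: [6, 1]
Peg 2: [5, 4, 3]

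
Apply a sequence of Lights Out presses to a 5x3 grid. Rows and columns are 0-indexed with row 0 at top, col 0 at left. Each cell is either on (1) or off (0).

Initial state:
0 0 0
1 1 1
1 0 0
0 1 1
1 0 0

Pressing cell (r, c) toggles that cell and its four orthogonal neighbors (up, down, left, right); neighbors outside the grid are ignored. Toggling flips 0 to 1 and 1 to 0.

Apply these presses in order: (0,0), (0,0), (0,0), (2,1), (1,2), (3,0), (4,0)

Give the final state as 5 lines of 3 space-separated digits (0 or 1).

Answer: 1 1 1
0 1 0
1 1 0
0 1 1
1 1 0

Derivation:
After press 1 at (0,0):
1 1 0
0 1 1
1 0 0
0 1 1
1 0 0

After press 2 at (0,0):
0 0 0
1 1 1
1 0 0
0 1 1
1 0 0

After press 3 at (0,0):
1 1 0
0 1 1
1 0 0
0 1 1
1 0 0

After press 4 at (2,1):
1 1 0
0 0 1
0 1 1
0 0 1
1 0 0

After press 5 at (1,2):
1 1 1
0 1 0
0 1 0
0 0 1
1 0 0

After press 6 at (3,0):
1 1 1
0 1 0
1 1 0
1 1 1
0 0 0

After press 7 at (4,0):
1 1 1
0 1 0
1 1 0
0 1 1
1 1 0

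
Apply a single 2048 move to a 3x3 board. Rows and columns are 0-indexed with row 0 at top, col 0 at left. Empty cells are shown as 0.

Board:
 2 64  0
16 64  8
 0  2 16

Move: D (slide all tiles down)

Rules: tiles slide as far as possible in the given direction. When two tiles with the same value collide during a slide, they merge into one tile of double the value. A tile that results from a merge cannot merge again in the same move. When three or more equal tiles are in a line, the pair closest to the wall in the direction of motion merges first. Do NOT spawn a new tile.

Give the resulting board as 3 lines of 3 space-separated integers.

Slide down:
col 0: [2, 16, 0] -> [0, 2, 16]
col 1: [64, 64, 2] -> [0, 128, 2]
col 2: [0, 8, 16] -> [0, 8, 16]

Answer:   0   0   0
  2 128   8
 16   2  16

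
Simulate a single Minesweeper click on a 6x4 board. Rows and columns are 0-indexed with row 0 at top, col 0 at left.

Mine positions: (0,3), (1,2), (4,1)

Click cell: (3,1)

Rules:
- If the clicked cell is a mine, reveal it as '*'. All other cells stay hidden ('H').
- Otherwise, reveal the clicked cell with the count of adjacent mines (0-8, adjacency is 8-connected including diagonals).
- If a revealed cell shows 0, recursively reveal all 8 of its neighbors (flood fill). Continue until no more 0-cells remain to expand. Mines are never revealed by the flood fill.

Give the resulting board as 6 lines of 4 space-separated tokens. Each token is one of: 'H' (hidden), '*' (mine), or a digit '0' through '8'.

H H H H
H H H H
H H H H
H 1 H H
H H H H
H H H H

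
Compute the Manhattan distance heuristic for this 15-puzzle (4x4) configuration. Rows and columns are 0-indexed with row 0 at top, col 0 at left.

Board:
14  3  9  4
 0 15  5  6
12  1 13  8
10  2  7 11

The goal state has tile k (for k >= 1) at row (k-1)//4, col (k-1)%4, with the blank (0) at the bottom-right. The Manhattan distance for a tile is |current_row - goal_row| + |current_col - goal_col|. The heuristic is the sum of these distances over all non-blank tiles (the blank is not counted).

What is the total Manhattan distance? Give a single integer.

Tile 14: at (0,0), goal (3,1), distance |0-3|+|0-1| = 4
Tile 3: at (0,1), goal (0,2), distance |0-0|+|1-2| = 1
Tile 9: at (0,2), goal (2,0), distance |0-2|+|2-0| = 4
Tile 4: at (0,3), goal (0,3), distance |0-0|+|3-3| = 0
Tile 15: at (1,1), goal (3,2), distance |1-3|+|1-2| = 3
Tile 5: at (1,2), goal (1,0), distance |1-1|+|2-0| = 2
Tile 6: at (1,3), goal (1,1), distance |1-1|+|3-1| = 2
Tile 12: at (2,0), goal (2,3), distance |2-2|+|0-3| = 3
Tile 1: at (2,1), goal (0,0), distance |2-0|+|1-0| = 3
Tile 13: at (2,2), goal (3,0), distance |2-3|+|2-0| = 3
Tile 8: at (2,3), goal (1,3), distance |2-1|+|3-3| = 1
Tile 10: at (3,0), goal (2,1), distance |3-2|+|0-1| = 2
Tile 2: at (3,1), goal (0,1), distance |3-0|+|1-1| = 3
Tile 7: at (3,2), goal (1,2), distance |3-1|+|2-2| = 2
Tile 11: at (3,3), goal (2,2), distance |3-2|+|3-2| = 2
Sum: 4 + 1 + 4 + 0 + 3 + 2 + 2 + 3 + 3 + 3 + 1 + 2 + 3 + 2 + 2 = 35

Answer: 35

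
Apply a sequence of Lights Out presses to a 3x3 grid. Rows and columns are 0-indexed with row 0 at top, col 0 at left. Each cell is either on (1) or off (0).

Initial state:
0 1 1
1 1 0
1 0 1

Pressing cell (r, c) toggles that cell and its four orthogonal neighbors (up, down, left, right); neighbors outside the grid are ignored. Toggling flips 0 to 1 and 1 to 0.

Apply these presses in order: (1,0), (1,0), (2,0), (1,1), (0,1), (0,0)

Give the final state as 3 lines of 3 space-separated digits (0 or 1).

After press 1 at (1,0):
1 1 1
0 0 0
0 0 1

After press 2 at (1,0):
0 1 1
1 1 0
1 0 1

After press 3 at (2,0):
0 1 1
0 1 0
0 1 1

After press 4 at (1,1):
0 0 1
1 0 1
0 0 1

After press 5 at (0,1):
1 1 0
1 1 1
0 0 1

After press 6 at (0,0):
0 0 0
0 1 1
0 0 1

Answer: 0 0 0
0 1 1
0 0 1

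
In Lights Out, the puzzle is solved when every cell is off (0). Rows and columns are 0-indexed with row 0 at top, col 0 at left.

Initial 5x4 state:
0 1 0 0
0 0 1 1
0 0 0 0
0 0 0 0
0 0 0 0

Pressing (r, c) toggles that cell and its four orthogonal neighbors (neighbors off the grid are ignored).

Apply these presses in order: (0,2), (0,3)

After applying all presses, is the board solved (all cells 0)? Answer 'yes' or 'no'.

Answer: yes

Derivation:
After press 1 at (0,2):
0 0 1 1
0 0 0 1
0 0 0 0
0 0 0 0
0 0 0 0

After press 2 at (0,3):
0 0 0 0
0 0 0 0
0 0 0 0
0 0 0 0
0 0 0 0

Lights still on: 0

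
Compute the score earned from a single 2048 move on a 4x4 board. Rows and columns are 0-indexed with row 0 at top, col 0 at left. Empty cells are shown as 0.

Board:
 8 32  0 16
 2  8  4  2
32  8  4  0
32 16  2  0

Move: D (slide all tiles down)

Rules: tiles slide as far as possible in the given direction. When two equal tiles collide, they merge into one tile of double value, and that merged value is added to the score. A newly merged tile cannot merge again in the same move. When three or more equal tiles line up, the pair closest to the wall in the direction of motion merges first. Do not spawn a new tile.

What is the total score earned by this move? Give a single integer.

Answer: 88

Derivation:
Slide down:
col 0: [8, 2, 32, 32] -> [0, 8, 2, 64]  score +64 (running 64)
col 1: [32, 8, 8, 16] -> [0, 32, 16, 16]  score +16 (running 80)
col 2: [0, 4, 4, 2] -> [0, 0, 8, 2]  score +8 (running 88)
col 3: [16, 2, 0, 0] -> [0, 0, 16, 2]  score +0 (running 88)
Board after move:
 0  0  0  0
 8 32  0  0
 2 16  8 16
64 16  2  2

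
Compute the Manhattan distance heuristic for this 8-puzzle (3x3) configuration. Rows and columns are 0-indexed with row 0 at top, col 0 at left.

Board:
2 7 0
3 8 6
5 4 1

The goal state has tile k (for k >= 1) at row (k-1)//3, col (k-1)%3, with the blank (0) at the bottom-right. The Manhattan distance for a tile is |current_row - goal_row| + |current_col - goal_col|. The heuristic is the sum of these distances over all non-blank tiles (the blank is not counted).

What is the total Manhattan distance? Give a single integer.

Tile 2: at (0,0), goal (0,1), distance |0-0|+|0-1| = 1
Tile 7: at (0,1), goal (2,0), distance |0-2|+|1-0| = 3
Tile 3: at (1,0), goal (0,2), distance |1-0|+|0-2| = 3
Tile 8: at (1,1), goal (2,1), distance |1-2|+|1-1| = 1
Tile 6: at (1,2), goal (1,2), distance |1-1|+|2-2| = 0
Tile 5: at (2,0), goal (1,1), distance |2-1|+|0-1| = 2
Tile 4: at (2,1), goal (1,0), distance |2-1|+|1-0| = 2
Tile 1: at (2,2), goal (0,0), distance |2-0|+|2-0| = 4
Sum: 1 + 3 + 3 + 1 + 0 + 2 + 2 + 4 = 16

Answer: 16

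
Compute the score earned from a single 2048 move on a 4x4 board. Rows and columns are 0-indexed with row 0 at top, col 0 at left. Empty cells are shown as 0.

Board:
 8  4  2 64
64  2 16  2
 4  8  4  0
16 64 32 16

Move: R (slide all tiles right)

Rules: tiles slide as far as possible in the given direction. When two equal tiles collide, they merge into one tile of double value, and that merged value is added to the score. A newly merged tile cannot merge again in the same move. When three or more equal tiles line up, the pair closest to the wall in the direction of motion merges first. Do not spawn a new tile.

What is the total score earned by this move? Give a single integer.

Answer: 0

Derivation:
Slide right:
row 0: [8, 4, 2, 64] -> [8, 4, 2, 64]  score +0 (running 0)
row 1: [64, 2, 16, 2] -> [64, 2, 16, 2]  score +0 (running 0)
row 2: [4, 8, 4, 0] -> [0, 4, 8, 4]  score +0 (running 0)
row 3: [16, 64, 32, 16] -> [16, 64, 32, 16]  score +0 (running 0)
Board after move:
 8  4  2 64
64  2 16  2
 0  4  8  4
16 64 32 16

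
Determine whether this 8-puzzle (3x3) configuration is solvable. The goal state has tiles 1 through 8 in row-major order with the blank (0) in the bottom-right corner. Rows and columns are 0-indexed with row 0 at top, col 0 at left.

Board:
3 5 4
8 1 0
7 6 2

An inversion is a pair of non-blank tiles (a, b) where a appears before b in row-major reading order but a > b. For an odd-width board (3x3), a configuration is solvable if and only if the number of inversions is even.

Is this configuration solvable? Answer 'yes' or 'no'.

Answer: yes

Derivation:
Inversions (pairs i<j in row-major order where tile[i] > tile[j] > 0): 14
14 is even, so the puzzle is solvable.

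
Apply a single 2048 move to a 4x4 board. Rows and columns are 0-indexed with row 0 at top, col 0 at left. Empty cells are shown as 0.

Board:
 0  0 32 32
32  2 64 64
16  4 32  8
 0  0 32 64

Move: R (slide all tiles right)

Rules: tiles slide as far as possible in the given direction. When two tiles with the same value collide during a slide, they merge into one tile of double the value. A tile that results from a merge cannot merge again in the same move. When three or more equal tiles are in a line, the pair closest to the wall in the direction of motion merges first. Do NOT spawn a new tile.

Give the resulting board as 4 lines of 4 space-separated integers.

Answer:   0   0   0  64
  0  32   2 128
 16   4  32   8
  0   0  32  64

Derivation:
Slide right:
row 0: [0, 0, 32, 32] -> [0, 0, 0, 64]
row 1: [32, 2, 64, 64] -> [0, 32, 2, 128]
row 2: [16, 4, 32, 8] -> [16, 4, 32, 8]
row 3: [0, 0, 32, 64] -> [0, 0, 32, 64]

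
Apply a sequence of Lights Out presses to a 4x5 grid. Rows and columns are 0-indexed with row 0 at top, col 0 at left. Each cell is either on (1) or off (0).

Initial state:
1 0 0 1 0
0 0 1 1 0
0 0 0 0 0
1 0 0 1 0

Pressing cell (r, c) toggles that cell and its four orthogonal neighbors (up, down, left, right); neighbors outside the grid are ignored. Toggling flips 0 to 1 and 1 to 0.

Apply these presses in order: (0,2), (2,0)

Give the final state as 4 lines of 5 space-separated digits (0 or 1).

After press 1 at (0,2):
1 1 1 0 0
0 0 0 1 0
0 0 0 0 0
1 0 0 1 0

After press 2 at (2,0):
1 1 1 0 0
1 0 0 1 0
1 1 0 0 0
0 0 0 1 0

Answer: 1 1 1 0 0
1 0 0 1 0
1 1 0 0 0
0 0 0 1 0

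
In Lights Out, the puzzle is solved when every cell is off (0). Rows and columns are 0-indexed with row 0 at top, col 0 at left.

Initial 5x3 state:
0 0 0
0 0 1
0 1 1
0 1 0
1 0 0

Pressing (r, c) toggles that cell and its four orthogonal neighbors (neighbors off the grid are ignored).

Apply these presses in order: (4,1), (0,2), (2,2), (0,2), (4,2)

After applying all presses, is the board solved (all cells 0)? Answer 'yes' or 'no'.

After press 1 at (4,1):
0 0 0
0 0 1
0 1 1
0 0 0
0 1 1

After press 2 at (0,2):
0 1 1
0 0 0
0 1 1
0 0 0
0 1 1

After press 3 at (2,2):
0 1 1
0 0 1
0 0 0
0 0 1
0 1 1

After press 4 at (0,2):
0 0 0
0 0 0
0 0 0
0 0 1
0 1 1

After press 5 at (4,2):
0 0 0
0 0 0
0 0 0
0 0 0
0 0 0

Lights still on: 0

Answer: yes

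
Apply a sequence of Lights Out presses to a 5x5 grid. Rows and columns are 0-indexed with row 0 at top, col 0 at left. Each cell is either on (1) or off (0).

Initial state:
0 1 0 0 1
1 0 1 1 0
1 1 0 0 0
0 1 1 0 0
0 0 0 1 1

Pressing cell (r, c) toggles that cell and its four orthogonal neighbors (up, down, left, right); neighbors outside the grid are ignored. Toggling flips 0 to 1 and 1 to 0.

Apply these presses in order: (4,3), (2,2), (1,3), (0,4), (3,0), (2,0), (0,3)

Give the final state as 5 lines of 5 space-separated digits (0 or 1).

After press 1 at (4,3):
0 1 0 0 1
1 0 1 1 0
1 1 0 0 0
0 1 1 1 0
0 0 1 0 0

After press 2 at (2,2):
0 1 0 0 1
1 0 0 1 0
1 0 1 1 0
0 1 0 1 0
0 0 1 0 0

After press 3 at (1,3):
0 1 0 1 1
1 0 1 0 1
1 0 1 0 0
0 1 0 1 0
0 0 1 0 0

After press 4 at (0,4):
0 1 0 0 0
1 0 1 0 0
1 0 1 0 0
0 1 0 1 0
0 0 1 0 0

After press 5 at (3,0):
0 1 0 0 0
1 0 1 0 0
0 0 1 0 0
1 0 0 1 0
1 0 1 0 0

After press 6 at (2,0):
0 1 0 0 0
0 0 1 0 0
1 1 1 0 0
0 0 0 1 0
1 0 1 0 0

After press 7 at (0,3):
0 1 1 1 1
0 0 1 1 0
1 1 1 0 0
0 0 0 1 0
1 0 1 0 0

Answer: 0 1 1 1 1
0 0 1 1 0
1 1 1 0 0
0 0 0 1 0
1 0 1 0 0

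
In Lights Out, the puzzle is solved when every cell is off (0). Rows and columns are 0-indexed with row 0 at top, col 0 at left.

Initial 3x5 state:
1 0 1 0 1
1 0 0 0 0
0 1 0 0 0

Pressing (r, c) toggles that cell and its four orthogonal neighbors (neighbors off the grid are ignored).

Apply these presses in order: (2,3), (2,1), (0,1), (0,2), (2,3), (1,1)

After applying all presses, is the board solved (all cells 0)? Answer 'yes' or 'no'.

Answer: no

Derivation:
After press 1 at (2,3):
1 0 1 0 1
1 0 0 1 0
0 1 1 1 1

After press 2 at (2,1):
1 0 1 0 1
1 1 0 1 0
1 0 0 1 1

After press 3 at (0,1):
0 1 0 0 1
1 0 0 1 0
1 0 0 1 1

After press 4 at (0,2):
0 0 1 1 1
1 0 1 1 0
1 0 0 1 1

After press 5 at (2,3):
0 0 1 1 1
1 0 1 0 0
1 0 1 0 0

After press 6 at (1,1):
0 1 1 1 1
0 1 0 0 0
1 1 1 0 0

Lights still on: 8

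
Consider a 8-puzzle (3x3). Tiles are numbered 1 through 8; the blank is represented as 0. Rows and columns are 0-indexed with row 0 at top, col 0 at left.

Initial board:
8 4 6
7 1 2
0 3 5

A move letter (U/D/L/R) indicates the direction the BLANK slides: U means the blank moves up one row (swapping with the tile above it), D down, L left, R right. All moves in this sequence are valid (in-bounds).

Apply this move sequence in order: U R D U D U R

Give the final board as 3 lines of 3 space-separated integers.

After move 1 (U):
8 4 6
0 1 2
7 3 5

After move 2 (R):
8 4 6
1 0 2
7 3 5

After move 3 (D):
8 4 6
1 3 2
7 0 5

After move 4 (U):
8 4 6
1 0 2
7 3 5

After move 5 (D):
8 4 6
1 3 2
7 0 5

After move 6 (U):
8 4 6
1 0 2
7 3 5

After move 7 (R):
8 4 6
1 2 0
7 3 5

Answer: 8 4 6
1 2 0
7 3 5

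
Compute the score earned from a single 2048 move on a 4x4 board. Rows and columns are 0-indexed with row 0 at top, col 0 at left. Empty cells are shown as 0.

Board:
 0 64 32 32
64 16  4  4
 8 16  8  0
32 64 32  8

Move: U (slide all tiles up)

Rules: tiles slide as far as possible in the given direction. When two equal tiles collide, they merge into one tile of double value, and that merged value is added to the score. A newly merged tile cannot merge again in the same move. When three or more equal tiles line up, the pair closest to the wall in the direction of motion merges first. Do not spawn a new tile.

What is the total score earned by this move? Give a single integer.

Slide up:
col 0: [0, 64, 8, 32] -> [64, 8, 32, 0]  score +0 (running 0)
col 1: [64, 16, 16, 64] -> [64, 32, 64, 0]  score +32 (running 32)
col 2: [32, 4, 8, 32] -> [32, 4, 8, 32]  score +0 (running 32)
col 3: [32, 4, 0, 8] -> [32, 4, 8, 0]  score +0 (running 32)
Board after move:
64 64 32 32
 8 32  4  4
32 64  8  8
 0  0 32  0

Answer: 32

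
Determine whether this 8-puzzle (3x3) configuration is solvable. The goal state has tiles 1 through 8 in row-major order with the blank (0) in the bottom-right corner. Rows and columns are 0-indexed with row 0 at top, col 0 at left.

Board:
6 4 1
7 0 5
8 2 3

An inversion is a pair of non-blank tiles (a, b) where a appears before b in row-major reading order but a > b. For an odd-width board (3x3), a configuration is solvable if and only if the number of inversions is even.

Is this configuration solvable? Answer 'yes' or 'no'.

Inversions (pairs i<j in row-major order where tile[i] > tile[j] > 0): 15
15 is odd, so the puzzle is not solvable.

Answer: no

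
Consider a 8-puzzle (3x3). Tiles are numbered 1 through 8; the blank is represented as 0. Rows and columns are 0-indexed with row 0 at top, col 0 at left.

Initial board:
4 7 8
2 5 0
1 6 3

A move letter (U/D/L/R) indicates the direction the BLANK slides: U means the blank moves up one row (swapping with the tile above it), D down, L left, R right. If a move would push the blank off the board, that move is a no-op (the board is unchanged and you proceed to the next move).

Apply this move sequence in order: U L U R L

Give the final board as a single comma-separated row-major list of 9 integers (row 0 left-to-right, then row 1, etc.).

After move 1 (U):
4 7 0
2 5 8
1 6 3

After move 2 (L):
4 0 7
2 5 8
1 6 3

After move 3 (U):
4 0 7
2 5 8
1 6 3

After move 4 (R):
4 7 0
2 5 8
1 6 3

After move 5 (L):
4 0 7
2 5 8
1 6 3

Answer: 4, 0, 7, 2, 5, 8, 1, 6, 3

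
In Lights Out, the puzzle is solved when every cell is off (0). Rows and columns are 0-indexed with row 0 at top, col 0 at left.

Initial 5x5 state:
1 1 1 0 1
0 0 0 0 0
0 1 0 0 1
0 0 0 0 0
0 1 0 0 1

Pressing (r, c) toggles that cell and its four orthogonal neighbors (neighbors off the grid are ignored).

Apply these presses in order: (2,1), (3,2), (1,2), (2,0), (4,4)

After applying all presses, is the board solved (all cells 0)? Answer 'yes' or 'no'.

Answer: no

Derivation:
After press 1 at (2,1):
1 1 1 0 1
0 1 0 0 0
1 0 1 0 1
0 1 0 0 0
0 1 0 0 1

After press 2 at (3,2):
1 1 1 0 1
0 1 0 0 0
1 0 0 0 1
0 0 1 1 0
0 1 1 0 1

After press 3 at (1,2):
1 1 0 0 1
0 0 1 1 0
1 0 1 0 1
0 0 1 1 0
0 1 1 0 1

After press 4 at (2,0):
1 1 0 0 1
1 0 1 1 0
0 1 1 0 1
1 0 1 1 0
0 1 1 0 1

After press 5 at (4,4):
1 1 0 0 1
1 0 1 1 0
0 1 1 0 1
1 0 1 1 1
0 1 1 1 0

Lights still on: 16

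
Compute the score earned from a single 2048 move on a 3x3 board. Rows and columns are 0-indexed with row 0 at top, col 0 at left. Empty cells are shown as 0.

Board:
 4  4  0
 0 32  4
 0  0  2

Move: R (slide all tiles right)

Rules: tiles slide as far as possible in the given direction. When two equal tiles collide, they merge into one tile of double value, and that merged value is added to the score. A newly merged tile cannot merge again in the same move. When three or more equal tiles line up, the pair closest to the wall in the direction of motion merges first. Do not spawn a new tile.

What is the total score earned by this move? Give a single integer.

Slide right:
row 0: [4, 4, 0] -> [0, 0, 8]  score +8 (running 8)
row 1: [0, 32, 4] -> [0, 32, 4]  score +0 (running 8)
row 2: [0, 0, 2] -> [0, 0, 2]  score +0 (running 8)
Board after move:
 0  0  8
 0 32  4
 0  0  2

Answer: 8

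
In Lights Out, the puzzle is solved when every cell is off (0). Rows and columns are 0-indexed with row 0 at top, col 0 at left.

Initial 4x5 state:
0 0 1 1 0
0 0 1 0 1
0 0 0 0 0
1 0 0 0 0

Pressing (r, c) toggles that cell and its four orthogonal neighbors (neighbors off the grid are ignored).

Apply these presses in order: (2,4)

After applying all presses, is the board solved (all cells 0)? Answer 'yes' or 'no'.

Answer: no

Derivation:
After press 1 at (2,4):
0 0 1 1 0
0 0 1 0 0
0 0 0 1 1
1 0 0 0 1

Lights still on: 7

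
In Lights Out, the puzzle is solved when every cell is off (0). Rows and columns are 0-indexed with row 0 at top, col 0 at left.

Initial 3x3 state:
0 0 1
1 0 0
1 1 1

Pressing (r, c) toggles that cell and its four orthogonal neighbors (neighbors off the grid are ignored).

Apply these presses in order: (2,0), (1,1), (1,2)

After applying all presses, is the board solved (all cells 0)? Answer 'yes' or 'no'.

Answer: no

Derivation:
After press 1 at (2,0):
0 0 1
0 0 0
0 0 1

After press 2 at (1,1):
0 1 1
1 1 1
0 1 1

After press 3 at (1,2):
0 1 0
1 0 0
0 1 0

Lights still on: 3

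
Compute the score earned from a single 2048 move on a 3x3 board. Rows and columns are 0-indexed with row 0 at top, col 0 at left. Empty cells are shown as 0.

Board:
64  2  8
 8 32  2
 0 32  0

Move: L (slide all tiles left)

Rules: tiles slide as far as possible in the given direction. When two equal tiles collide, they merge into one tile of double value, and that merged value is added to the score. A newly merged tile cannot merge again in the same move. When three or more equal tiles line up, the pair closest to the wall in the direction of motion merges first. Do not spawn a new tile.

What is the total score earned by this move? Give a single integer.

Answer: 0

Derivation:
Slide left:
row 0: [64, 2, 8] -> [64, 2, 8]  score +0 (running 0)
row 1: [8, 32, 2] -> [8, 32, 2]  score +0 (running 0)
row 2: [0, 32, 0] -> [32, 0, 0]  score +0 (running 0)
Board after move:
64  2  8
 8 32  2
32  0  0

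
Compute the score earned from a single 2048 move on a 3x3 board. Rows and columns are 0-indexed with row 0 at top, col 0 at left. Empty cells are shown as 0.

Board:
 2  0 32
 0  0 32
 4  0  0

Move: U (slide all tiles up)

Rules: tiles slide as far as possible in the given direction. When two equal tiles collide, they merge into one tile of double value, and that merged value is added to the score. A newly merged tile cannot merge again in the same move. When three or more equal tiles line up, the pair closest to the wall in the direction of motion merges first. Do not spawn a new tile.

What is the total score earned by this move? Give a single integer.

Slide up:
col 0: [2, 0, 4] -> [2, 4, 0]  score +0 (running 0)
col 1: [0, 0, 0] -> [0, 0, 0]  score +0 (running 0)
col 2: [32, 32, 0] -> [64, 0, 0]  score +64 (running 64)
Board after move:
 2  0 64
 4  0  0
 0  0  0

Answer: 64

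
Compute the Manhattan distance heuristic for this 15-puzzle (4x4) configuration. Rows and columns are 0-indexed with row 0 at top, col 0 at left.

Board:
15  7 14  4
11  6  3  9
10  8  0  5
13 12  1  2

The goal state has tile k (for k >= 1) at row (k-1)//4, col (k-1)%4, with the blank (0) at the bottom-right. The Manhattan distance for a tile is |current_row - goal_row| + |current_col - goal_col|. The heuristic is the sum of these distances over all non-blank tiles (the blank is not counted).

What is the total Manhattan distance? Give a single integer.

Tile 15: (0,0)->(3,2) = 5
Tile 7: (0,1)->(1,2) = 2
Tile 14: (0,2)->(3,1) = 4
Tile 4: (0,3)->(0,3) = 0
Tile 11: (1,0)->(2,2) = 3
Tile 6: (1,1)->(1,1) = 0
Tile 3: (1,2)->(0,2) = 1
Tile 9: (1,3)->(2,0) = 4
Tile 10: (2,0)->(2,1) = 1
Tile 8: (2,1)->(1,3) = 3
Tile 5: (2,3)->(1,0) = 4
Tile 13: (3,0)->(3,0) = 0
Tile 12: (3,1)->(2,3) = 3
Tile 1: (3,2)->(0,0) = 5
Tile 2: (3,3)->(0,1) = 5
Sum: 5 + 2 + 4 + 0 + 3 + 0 + 1 + 4 + 1 + 3 + 4 + 0 + 3 + 5 + 5 = 40

Answer: 40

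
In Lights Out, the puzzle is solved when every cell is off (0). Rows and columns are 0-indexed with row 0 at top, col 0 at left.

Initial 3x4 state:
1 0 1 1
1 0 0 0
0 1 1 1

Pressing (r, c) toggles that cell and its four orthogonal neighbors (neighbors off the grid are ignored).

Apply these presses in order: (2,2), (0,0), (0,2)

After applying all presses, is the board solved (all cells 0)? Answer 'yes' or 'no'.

After press 1 at (2,2):
1 0 1 1
1 0 1 0
0 0 0 0

After press 2 at (0,0):
0 1 1 1
0 0 1 0
0 0 0 0

After press 3 at (0,2):
0 0 0 0
0 0 0 0
0 0 0 0

Lights still on: 0

Answer: yes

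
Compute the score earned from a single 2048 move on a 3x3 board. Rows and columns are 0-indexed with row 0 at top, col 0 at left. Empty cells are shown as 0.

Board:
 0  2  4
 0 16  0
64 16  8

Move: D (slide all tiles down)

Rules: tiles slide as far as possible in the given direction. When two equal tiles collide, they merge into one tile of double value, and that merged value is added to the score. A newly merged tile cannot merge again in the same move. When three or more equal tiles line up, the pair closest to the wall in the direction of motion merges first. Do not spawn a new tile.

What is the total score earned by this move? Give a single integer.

Answer: 32

Derivation:
Slide down:
col 0: [0, 0, 64] -> [0, 0, 64]  score +0 (running 0)
col 1: [2, 16, 16] -> [0, 2, 32]  score +32 (running 32)
col 2: [4, 0, 8] -> [0, 4, 8]  score +0 (running 32)
Board after move:
 0  0  0
 0  2  4
64 32  8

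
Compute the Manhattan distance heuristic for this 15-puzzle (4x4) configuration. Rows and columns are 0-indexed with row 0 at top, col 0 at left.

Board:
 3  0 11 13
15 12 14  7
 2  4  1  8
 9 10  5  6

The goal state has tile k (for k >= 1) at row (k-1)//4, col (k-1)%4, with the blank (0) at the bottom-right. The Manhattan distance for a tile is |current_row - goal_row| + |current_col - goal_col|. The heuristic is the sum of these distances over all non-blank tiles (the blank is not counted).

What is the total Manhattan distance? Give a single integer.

Answer: 43

Derivation:
Tile 3: at (0,0), goal (0,2), distance |0-0|+|0-2| = 2
Tile 11: at (0,2), goal (2,2), distance |0-2|+|2-2| = 2
Tile 13: at (0,3), goal (3,0), distance |0-3|+|3-0| = 6
Tile 15: at (1,0), goal (3,2), distance |1-3|+|0-2| = 4
Tile 12: at (1,1), goal (2,3), distance |1-2|+|1-3| = 3
Tile 14: at (1,2), goal (3,1), distance |1-3|+|2-1| = 3
Tile 7: at (1,3), goal (1,2), distance |1-1|+|3-2| = 1
Tile 2: at (2,0), goal (0,1), distance |2-0|+|0-1| = 3
Tile 4: at (2,1), goal (0,3), distance |2-0|+|1-3| = 4
Tile 1: at (2,2), goal (0,0), distance |2-0|+|2-0| = 4
Tile 8: at (2,3), goal (1,3), distance |2-1|+|3-3| = 1
Tile 9: at (3,0), goal (2,0), distance |3-2|+|0-0| = 1
Tile 10: at (3,1), goal (2,1), distance |3-2|+|1-1| = 1
Tile 5: at (3,2), goal (1,0), distance |3-1|+|2-0| = 4
Tile 6: at (3,3), goal (1,1), distance |3-1|+|3-1| = 4
Sum: 2 + 2 + 6 + 4 + 3 + 3 + 1 + 3 + 4 + 4 + 1 + 1 + 1 + 4 + 4 = 43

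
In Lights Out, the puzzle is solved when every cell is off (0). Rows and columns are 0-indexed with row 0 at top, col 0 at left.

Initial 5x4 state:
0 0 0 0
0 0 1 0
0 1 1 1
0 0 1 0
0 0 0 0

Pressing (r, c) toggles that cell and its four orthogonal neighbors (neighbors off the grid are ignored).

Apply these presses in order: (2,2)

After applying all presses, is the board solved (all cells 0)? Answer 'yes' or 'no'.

Answer: yes

Derivation:
After press 1 at (2,2):
0 0 0 0
0 0 0 0
0 0 0 0
0 0 0 0
0 0 0 0

Lights still on: 0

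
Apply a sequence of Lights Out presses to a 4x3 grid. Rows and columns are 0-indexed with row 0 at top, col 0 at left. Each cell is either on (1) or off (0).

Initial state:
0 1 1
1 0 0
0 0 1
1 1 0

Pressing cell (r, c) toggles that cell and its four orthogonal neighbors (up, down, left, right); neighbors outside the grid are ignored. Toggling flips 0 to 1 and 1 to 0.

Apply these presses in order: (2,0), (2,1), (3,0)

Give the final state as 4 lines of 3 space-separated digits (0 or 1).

After press 1 at (2,0):
0 1 1
0 0 0
1 1 1
0 1 0

After press 2 at (2,1):
0 1 1
0 1 0
0 0 0
0 0 0

After press 3 at (3,0):
0 1 1
0 1 0
1 0 0
1 1 0

Answer: 0 1 1
0 1 0
1 0 0
1 1 0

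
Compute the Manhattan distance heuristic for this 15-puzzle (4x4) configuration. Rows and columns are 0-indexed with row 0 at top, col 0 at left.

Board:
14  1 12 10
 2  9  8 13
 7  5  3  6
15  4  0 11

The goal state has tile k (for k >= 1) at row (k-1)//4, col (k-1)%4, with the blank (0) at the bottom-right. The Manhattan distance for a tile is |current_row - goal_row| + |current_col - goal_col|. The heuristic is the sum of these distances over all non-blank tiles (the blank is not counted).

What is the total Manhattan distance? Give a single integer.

Tile 14: (0,0)->(3,1) = 4
Tile 1: (0,1)->(0,0) = 1
Tile 12: (0,2)->(2,3) = 3
Tile 10: (0,3)->(2,1) = 4
Tile 2: (1,0)->(0,1) = 2
Tile 9: (1,1)->(2,0) = 2
Tile 8: (1,2)->(1,3) = 1
Tile 13: (1,3)->(3,0) = 5
Tile 7: (2,0)->(1,2) = 3
Tile 5: (2,1)->(1,0) = 2
Tile 3: (2,2)->(0,2) = 2
Tile 6: (2,3)->(1,1) = 3
Tile 15: (3,0)->(3,2) = 2
Tile 4: (3,1)->(0,3) = 5
Tile 11: (3,3)->(2,2) = 2
Sum: 4 + 1 + 3 + 4 + 2 + 2 + 1 + 5 + 3 + 2 + 2 + 3 + 2 + 5 + 2 = 41

Answer: 41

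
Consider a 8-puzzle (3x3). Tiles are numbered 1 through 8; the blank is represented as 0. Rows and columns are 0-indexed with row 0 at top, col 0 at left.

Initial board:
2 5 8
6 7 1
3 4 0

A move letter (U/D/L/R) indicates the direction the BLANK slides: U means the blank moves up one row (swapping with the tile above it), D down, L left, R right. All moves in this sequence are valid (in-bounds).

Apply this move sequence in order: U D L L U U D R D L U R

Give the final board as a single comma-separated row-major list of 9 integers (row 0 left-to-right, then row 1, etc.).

After move 1 (U):
2 5 8
6 7 0
3 4 1

After move 2 (D):
2 5 8
6 7 1
3 4 0

After move 3 (L):
2 5 8
6 7 1
3 0 4

After move 4 (L):
2 5 8
6 7 1
0 3 4

After move 5 (U):
2 5 8
0 7 1
6 3 4

After move 6 (U):
0 5 8
2 7 1
6 3 4

After move 7 (D):
2 5 8
0 7 1
6 3 4

After move 8 (R):
2 5 8
7 0 1
6 3 4

After move 9 (D):
2 5 8
7 3 1
6 0 4

After move 10 (L):
2 5 8
7 3 1
0 6 4

After move 11 (U):
2 5 8
0 3 1
7 6 4

After move 12 (R):
2 5 8
3 0 1
7 6 4

Answer: 2, 5, 8, 3, 0, 1, 7, 6, 4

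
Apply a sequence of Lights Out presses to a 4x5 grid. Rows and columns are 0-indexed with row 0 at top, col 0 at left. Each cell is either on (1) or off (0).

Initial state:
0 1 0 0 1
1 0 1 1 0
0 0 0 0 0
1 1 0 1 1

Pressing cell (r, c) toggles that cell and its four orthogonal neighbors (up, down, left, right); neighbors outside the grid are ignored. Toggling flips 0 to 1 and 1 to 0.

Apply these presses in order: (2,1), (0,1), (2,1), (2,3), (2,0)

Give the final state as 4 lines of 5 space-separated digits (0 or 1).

Answer: 1 0 1 0 1
0 1 1 0 0
1 1 1 1 1
0 1 0 0 1

Derivation:
After press 1 at (2,1):
0 1 0 0 1
1 1 1 1 0
1 1 1 0 0
1 0 0 1 1

After press 2 at (0,1):
1 0 1 0 1
1 0 1 1 0
1 1 1 0 0
1 0 0 1 1

After press 3 at (2,1):
1 0 1 0 1
1 1 1 1 0
0 0 0 0 0
1 1 0 1 1

After press 4 at (2,3):
1 0 1 0 1
1 1 1 0 0
0 0 1 1 1
1 1 0 0 1

After press 5 at (2,0):
1 0 1 0 1
0 1 1 0 0
1 1 1 1 1
0 1 0 0 1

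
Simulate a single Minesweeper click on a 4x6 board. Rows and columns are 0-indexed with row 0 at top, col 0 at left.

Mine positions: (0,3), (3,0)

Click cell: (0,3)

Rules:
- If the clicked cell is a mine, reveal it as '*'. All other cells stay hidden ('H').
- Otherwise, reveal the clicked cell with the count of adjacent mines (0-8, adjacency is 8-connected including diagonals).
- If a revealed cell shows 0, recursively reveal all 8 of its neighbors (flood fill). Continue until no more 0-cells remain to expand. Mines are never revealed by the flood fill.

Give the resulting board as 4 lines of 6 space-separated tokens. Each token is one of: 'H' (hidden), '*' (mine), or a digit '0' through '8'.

H H H * H H
H H H H H H
H H H H H H
H H H H H H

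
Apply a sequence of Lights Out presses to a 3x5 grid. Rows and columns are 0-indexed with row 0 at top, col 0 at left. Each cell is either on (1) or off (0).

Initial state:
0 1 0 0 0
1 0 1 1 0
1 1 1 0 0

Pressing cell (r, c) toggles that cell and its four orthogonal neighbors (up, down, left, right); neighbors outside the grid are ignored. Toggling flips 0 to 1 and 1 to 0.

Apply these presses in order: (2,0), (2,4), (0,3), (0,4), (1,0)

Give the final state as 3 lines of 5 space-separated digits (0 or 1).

Answer: 1 1 1 0 0
1 1 1 0 0
1 0 1 1 1

Derivation:
After press 1 at (2,0):
0 1 0 0 0
0 0 1 1 0
0 0 1 0 0

After press 2 at (2,4):
0 1 0 0 0
0 0 1 1 1
0 0 1 1 1

After press 3 at (0,3):
0 1 1 1 1
0 0 1 0 1
0 0 1 1 1

After press 4 at (0,4):
0 1 1 0 0
0 0 1 0 0
0 0 1 1 1

After press 5 at (1,0):
1 1 1 0 0
1 1 1 0 0
1 0 1 1 1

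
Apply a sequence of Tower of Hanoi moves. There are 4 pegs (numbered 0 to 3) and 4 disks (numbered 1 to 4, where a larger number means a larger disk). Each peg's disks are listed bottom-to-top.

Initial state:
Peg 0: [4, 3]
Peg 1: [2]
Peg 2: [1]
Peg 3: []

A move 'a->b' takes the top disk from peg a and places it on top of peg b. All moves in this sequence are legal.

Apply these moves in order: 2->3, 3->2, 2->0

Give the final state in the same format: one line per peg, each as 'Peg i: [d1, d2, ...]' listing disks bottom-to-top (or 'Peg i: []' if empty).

After move 1 (2->3):
Peg 0: [4, 3]
Peg 1: [2]
Peg 2: []
Peg 3: [1]

After move 2 (3->2):
Peg 0: [4, 3]
Peg 1: [2]
Peg 2: [1]
Peg 3: []

After move 3 (2->0):
Peg 0: [4, 3, 1]
Peg 1: [2]
Peg 2: []
Peg 3: []

Answer: Peg 0: [4, 3, 1]
Peg 1: [2]
Peg 2: []
Peg 3: []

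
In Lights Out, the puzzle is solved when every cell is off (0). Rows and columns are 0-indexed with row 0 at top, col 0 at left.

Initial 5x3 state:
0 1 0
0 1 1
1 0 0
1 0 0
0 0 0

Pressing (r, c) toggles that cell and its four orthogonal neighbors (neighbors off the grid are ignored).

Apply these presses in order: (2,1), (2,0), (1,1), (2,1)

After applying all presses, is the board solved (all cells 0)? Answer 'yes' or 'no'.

Answer: yes

Derivation:
After press 1 at (2,1):
0 1 0
0 0 1
0 1 1
1 1 0
0 0 0

After press 2 at (2,0):
0 1 0
1 0 1
1 0 1
0 1 0
0 0 0

After press 3 at (1,1):
0 0 0
0 1 0
1 1 1
0 1 0
0 0 0

After press 4 at (2,1):
0 0 0
0 0 0
0 0 0
0 0 0
0 0 0

Lights still on: 0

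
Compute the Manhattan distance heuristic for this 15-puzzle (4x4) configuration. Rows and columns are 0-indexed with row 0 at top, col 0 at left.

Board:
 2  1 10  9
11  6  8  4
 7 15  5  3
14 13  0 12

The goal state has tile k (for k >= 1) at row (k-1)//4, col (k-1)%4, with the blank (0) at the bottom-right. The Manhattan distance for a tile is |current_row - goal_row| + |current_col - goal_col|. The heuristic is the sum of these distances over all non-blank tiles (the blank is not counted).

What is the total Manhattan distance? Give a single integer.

Tile 2: at (0,0), goal (0,1), distance |0-0|+|0-1| = 1
Tile 1: at (0,1), goal (0,0), distance |0-0|+|1-0| = 1
Tile 10: at (0,2), goal (2,1), distance |0-2|+|2-1| = 3
Tile 9: at (0,3), goal (2,0), distance |0-2|+|3-0| = 5
Tile 11: at (1,0), goal (2,2), distance |1-2|+|0-2| = 3
Tile 6: at (1,1), goal (1,1), distance |1-1|+|1-1| = 0
Tile 8: at (1,2), goal (1,3), distance |1-1|+|2-3| = 1
Tile 4: at (1,3), goal (0,3), distance |1-0|+|3-3| = 1
Tile 7: at (2,0), goal (1,2), distance |2-1|+|0-2| = 3
Tile 15: at (2,1), goal (3,2), distance |2-3|+|1-2| = 2
Tile 5: at (2,2), goal (1,0), distance |2-1|+|2-0| = 3
Tile 3: at (2,3), goal (0,2), distance |2-0|+|3-2| = 3
Tile 14: at (3,0), goal (3,1), distance |3-3|+|0-1| = 1
Tile 13: at (3,1), goal (3,0), distance |3-3|+|1-0| = 1
Tile 12: at (3,3), goal (2,3), distance |3-2|+|3-3| = 1
Sum: 1 + 1 + 3 + 5 + 3 + 0 + 1 + 1 + 3 + 2 + 3 + 3 + 1 + 1 + 1 = 29

Answer: 29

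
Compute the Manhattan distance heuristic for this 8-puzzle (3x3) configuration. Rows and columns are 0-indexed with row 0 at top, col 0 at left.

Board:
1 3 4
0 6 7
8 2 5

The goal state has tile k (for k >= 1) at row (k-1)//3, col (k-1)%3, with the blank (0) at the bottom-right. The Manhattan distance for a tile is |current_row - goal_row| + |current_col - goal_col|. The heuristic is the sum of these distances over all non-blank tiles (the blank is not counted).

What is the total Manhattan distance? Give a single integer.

Tile 1: at (0,0), goal (0,0), distance |0-0|+|0-0| = 0
Tile 3: at (0,1), goal (0,2), distance |0-0|+|1-2| = 1
Tile 4: at (0,2), goal (1,0), distance |0-1|+|2-0| = 3
Tile 6: at (1,1), goal (1,2), distance |1-1|+|1-2| = 1
Tile 7: at (1,2), goal (2,0), distance |1-2|+|2-0| = 3
Tile 8: at (2,0), goal (2,1), distance |2-2|+|0-1| = 1
Tile 2: at (2,1), goal (0,1), distance |2-0|+|1-1| = 2
Tile 5: at (2,2), goal (1,1), distance |2-1|+|2-1| = 2
Sum: 0 + 1 + 3 + 1 + 3 + 1 + 2 + 2 = 13

Answer: 13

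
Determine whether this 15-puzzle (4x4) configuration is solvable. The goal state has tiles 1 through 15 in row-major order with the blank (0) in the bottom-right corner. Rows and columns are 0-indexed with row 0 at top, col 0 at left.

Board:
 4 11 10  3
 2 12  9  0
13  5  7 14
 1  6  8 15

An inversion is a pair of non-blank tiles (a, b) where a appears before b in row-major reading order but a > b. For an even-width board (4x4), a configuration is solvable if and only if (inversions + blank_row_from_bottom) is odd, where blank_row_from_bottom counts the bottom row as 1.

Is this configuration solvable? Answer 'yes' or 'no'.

Answer: no

Derivation:
Inversions: 45
Blank is in row 1 (0-indexed from top), which is row 3 counting from the bottom (bottom = 1).
45 + 3 = 48, which is even, so the puzzle is not solvable.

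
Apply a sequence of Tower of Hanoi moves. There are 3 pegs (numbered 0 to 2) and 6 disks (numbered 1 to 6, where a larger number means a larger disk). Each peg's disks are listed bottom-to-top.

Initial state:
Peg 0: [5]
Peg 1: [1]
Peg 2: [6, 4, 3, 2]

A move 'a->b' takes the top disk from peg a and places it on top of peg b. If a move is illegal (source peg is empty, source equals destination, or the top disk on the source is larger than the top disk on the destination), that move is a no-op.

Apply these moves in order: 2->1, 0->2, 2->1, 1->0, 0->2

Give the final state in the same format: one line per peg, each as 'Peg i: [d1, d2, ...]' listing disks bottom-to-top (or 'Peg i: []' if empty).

Answer: Peg 0: [5]
Peg 1: []
Peg 2: [6, 4, 3, 2, 1]

Derivation:
After move 1 (2->1):
Peg 0: [5]
Peg 1: [1]
Peg 2: [6, 4, 3, 2]

After move 2 (0->2):
Peg 0: [5]
Peg 1: [1]
Peg 2: [6, 4, 3, 2]

After move 3 (2->1):
Peg 0: [5]
Peg 1: [1]
Peg 2: [6, 4, 3, 2]

After move 4 (1->0):
Peg 0: [5, 1]
Peg 1: []
Peg 2: [6, 4, 3, 2]

After move 5 (0->2):
Peg 0: [5]
Peg 1: []
Peg 2: [6, 4, 3, 2, 1]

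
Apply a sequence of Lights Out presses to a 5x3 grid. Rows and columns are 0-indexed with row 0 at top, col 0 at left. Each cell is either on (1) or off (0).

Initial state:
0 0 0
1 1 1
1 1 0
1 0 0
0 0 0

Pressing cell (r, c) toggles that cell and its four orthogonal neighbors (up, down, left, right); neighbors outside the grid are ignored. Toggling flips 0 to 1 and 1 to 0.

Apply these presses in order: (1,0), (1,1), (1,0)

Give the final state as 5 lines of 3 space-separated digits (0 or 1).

Answer: 0 1 0
0 0 0
1 0 0
1 0 0
0 0 0

Derivation:
After press 1 at (1,0):
1 0 0
0 0 1
0 1 0
1 0 0
0 0 0

After press 2 at (1,1):
1 1 0
1 1 0
0 0 0
1 0 0
0 0 0

After press 3 at (1,0):
0 1 0
0 0 0
1 0 0
1 0 0
0 0 0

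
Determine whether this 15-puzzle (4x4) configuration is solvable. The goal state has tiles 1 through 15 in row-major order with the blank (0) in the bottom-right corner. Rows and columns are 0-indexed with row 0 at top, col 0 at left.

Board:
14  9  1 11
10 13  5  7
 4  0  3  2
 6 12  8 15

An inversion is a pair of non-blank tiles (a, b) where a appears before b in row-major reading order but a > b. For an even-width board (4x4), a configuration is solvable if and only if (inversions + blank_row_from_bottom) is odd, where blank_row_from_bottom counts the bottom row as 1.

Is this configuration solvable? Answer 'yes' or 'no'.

Inversions: 55
Blank is in row 2 (0-indexed from top), which is row 2 counting from the bottom (bottom = 1).
55 + 2 = 57, which is odd, so the puzzle is solvable.

Answer: yes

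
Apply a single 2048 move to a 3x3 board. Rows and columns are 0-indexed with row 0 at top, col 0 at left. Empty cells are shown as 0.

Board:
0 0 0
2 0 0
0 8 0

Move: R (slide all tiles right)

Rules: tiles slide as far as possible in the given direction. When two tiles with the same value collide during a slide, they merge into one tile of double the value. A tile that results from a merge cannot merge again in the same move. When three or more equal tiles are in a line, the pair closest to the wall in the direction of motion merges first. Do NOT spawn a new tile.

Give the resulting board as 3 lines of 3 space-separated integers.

Answer: 0 0 0
0 0 2
0 0 8

Derivation:
Slide right:
row 0: [0, 0, 0] -> [0, 0, 0]
row 1: [2, 0, 0] -> [0, 0, 2]
row 2: [0, 8, 0] -> [0, 0, 8]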